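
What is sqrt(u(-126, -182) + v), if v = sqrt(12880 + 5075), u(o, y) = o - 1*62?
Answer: sqrt(-188 + 3*sqrt(1995)) ≈ 7.3487*I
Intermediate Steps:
u(o, y) = -62 + o (u(o, y) = o - 62 = -62 + o)
v = 3*sqrt(1995) (v = sqrt(17955) = 3*sqrt(1995) ≈ 134.00)
sqrt(u(-126, -182) + v) = sqrt((-62 - 126) + 3*sqrt(1995)) = sqrt(-188 + 3*sqrt(1995))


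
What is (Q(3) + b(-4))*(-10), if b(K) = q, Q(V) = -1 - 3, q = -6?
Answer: 100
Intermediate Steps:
Q(V) = -4
b(K) = -6
(Q(3) + b(-4))*(-10) = (-4 - 6)*(-10) = -10*(-10) = 100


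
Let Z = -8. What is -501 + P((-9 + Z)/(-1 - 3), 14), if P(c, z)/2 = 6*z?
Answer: -333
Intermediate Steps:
P(c, z) = 12*z (P(c, z) = 2*(6*z) = 12*z)
-501 + P((-9 + Z)/(-1 - 3), 14) = -501 + 12*14 = -501 + 168 = -333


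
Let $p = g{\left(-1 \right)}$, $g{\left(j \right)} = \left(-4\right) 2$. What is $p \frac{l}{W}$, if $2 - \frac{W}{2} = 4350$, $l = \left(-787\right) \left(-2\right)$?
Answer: $\frac{1574}{1087} \approx 1.448$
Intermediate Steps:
$l = 1574$
$g{\left(j \right)} = -8$
$W = -8696$ ($W = 4 - 8700 = -8696$)
$p = -8$
$p \frac{l}{W} = - 8 \frac{1574}{-8696} = - 8 \cdot 1574 \left(- \frac{1}{8696}\right) = \left(-8\right) \left(- \frac{787}{4348}\right) = \frac{1574}{1087}$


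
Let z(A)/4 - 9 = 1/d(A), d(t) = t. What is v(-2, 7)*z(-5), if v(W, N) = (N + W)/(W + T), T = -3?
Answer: -176/5 ≈ -35.200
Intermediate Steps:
v(W, N) = (N + W)/(-3 + W) (v(W, N) = (N + W)/(W - 3) = (N + W)/(-3 + W))
z(A) = 36 + 4/A
v(-2, 7)*z(-5) = ((7 - 2)/(-3 - 2))*(36 + 4/(-5)) = (5/(-5))*(36 + 4*(-⅕)) = (-⅕*5)*(36 - ⅘) = -1*176/5 = -176/5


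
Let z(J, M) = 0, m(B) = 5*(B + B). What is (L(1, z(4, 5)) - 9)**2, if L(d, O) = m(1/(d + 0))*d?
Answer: 1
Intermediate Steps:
m(B) = 10*B (m(B) = 5*(2*B) = 10*B)
L(d, O) = 10 (L(d, O) = (10/(d + 0))*d = (10/d)*d = 10)
(L(1, z(4, 5)) - 9)**2 = (10 - 9)**2 = 1**2 = 1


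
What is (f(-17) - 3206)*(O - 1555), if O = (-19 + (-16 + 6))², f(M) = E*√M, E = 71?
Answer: 2289084 - 50694*I*√17 ≈ 2.2891e+6 - 2.0902e+5*I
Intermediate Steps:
f(M) = 71*√M
O = 841 (O = (-19 - 10)² = (-29)² = 841)
(f(-17) - 3206)*(O - 1555) = (71*√(-17) - 3206)*(841 - 1555) = (71*(I*√17) - 3206)*(-714) = (71*I*√17 - 3206)*(-714) = (-3206 + 71*I*√17)*(-714) = 2289084 - 50694*I*√17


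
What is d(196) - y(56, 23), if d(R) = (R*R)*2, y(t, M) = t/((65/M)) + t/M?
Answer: 114830576/1495 ≈ 76810.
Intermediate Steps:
y(t, M) = t/M + M*t/65 (y(t, M) = t*(M/65) + t/M = M*t/65 + t/M = t/M + M*t/65)
d(R) = 2*R² (d(R) = R²*2 = 2*R²)
d(196) - y(56, 23) = 2*196² - (56/23 + (1/65)*23*56) = 2*38416 - (56*(1/23) + 1288/65) = 76832 - (56/23 + 1288/65) = 76832 - 1*33264/1495 = 76832 - 33264/1495 = 114830576/1495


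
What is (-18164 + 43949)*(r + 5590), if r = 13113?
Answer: 482256855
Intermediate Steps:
(-18164 + 43949)*(r + 5590) = (-18164 + 43949)*(13113 + 5590) = 25785*18703 = 482256855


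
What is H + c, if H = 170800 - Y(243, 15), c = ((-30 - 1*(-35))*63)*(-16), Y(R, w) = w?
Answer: 165745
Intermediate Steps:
c = -5040 (c = ((-30 + 35)*63)*(-16) = (5*63)*(-16) = 315*(-16) = -5040)
H = 170785 (H = 170800 - 1*15 = 170800 - 15 = 170785)
H + c = 170785 - 5040 = 165745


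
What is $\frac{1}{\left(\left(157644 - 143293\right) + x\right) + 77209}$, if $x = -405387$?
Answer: $- \frac{1}{313827} \approx -3.1865 \cdot 10^{-6}$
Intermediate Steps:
$\frac{1}{\left(\left(157644 - 143293\right) + x\right) + 77209} = \frac{1}{\left(\left(157644 - 143293\right) - 405387\right) + 77209} = \frac{1}{\left(14351 - 405387\right) + 77209} = \frac{1}{-391036 + 77209} = \frac{1}{-313827} = - \frac{1}{313827}$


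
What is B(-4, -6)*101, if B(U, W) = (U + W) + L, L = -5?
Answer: -1515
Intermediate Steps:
B(U, W) = -5 + U + W (B(U, W) = (U + W) - 5 = -5 + U + W)
B(-4, -6)*101 = (-5 - 4 - 6)*101 = -15*101 = -1515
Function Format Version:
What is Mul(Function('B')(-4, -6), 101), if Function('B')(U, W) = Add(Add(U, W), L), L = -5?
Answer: -1515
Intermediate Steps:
Function('B')(U, W) = Add(-5, U, W) (Function('B')(U, W) = Add(Add(U, W), -5) = Add(-5, U, W))
Mul(Function('B')(-4, -6), 101) = Mul(Add(-5, -4, -6), 101) = Mul(-15, 101) = -1515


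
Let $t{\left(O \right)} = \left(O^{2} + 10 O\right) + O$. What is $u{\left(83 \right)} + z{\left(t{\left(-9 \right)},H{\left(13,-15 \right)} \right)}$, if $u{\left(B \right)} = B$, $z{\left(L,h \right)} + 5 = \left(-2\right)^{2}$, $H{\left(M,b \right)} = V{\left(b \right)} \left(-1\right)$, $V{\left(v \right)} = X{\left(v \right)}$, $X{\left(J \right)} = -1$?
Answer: $82$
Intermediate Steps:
$V{\left(v \right)} = -1$
$t{\left(O \right)} = O^{2} + 11 O$
$H{\left(M,b \right)} = 1$ ($H{\left(M,b \right)} = \left(-1\right) \left(-1\right) = 1$)
$z{\left(L,h \right)} = -1$ ($z{\left(L,h \right)} = -5 + \left(-2\right)^{2} = -5 + 4 = -1$)
$u{\left(83 \right)} + z{\left(t{\left(-9 \right)},H{\left(13,-15 \right)} \right)} = 83 - 1 = 82$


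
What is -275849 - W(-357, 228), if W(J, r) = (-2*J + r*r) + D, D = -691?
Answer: -327856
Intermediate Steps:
W(J, r) = -691 + r**2 - 2*J (W(J, r) = (-2*J + r*r) - 691 = (-2*J + r**2) - 691 = (r**2 - 2*J) - 691 = -691 + r**2 - 2*J)
-275849 - W(-357, 228) = -275849 - (-691 + 228**2 - 2*(-357)) = -275849 - (-691 + 51984 + 714) = -275849 - 1*52007 = -275849 - 52007 = -327856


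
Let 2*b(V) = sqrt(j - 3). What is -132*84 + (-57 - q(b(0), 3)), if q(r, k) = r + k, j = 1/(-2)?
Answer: -11148 - I*sqrt(14)/4 ≈ -11148.0 - 0.93541*I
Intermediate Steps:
j = -1/2 ≈ -0.50000
b(V) = I*sqrt(14)/4 (b(V) = sqrt(-1/2 - 3)/2 = sqrt(-7/2)/2 = (I*sqrt(14)/2)/2 = I*sqrt(14)/4)
q(r, k) = k + r
-132*84 + (-57 - q(b(0), 3)) = -132*84 + (-57 - (3 + I*sqrt(14)/4)) = -11088 + (-57 + (-3 - I*sqrt(14)/4)) = -11088 + (-60 - I*sqrt(14)/4) = -11148 - I*sqrt(14)/4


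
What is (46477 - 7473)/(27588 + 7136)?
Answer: 9751/8681 ≈ 1.1233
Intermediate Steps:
(46477 - 7473)/(27588 + 7136) = 39004/34724 = 39004*(1/34724) = 9751/8681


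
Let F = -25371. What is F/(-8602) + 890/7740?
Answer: 5100683/1664487 ≈ 3.0644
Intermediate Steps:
F/(-8602) + 890/7740 = -25371/(-8602) + 890/7740 = -25371*(-1/8602) + 890*(1/7740) = 25371/8602 + 89/774 = 5100683/1664487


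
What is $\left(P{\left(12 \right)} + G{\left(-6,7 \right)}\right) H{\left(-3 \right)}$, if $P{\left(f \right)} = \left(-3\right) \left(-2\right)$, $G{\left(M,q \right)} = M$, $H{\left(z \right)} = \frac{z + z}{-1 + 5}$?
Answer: $0$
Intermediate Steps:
$H{\left(z \right)} = \frac{z}{2}$ ($H{\left(z \right)} = \frac{2 z}{4} = 2 z \frac{1}{4} = \frac{z}{2}$)
$P{\left(f \right)} = 6$
$\left(P{\left(12 \right)} + G{\left(-6,7 \right)}\right) H{\left(-3 \right)} = \left(6 - 6\right) \frac{1}{2} \left(-3\right) = 0 \left(- \frac{3}{2}\right) = 0$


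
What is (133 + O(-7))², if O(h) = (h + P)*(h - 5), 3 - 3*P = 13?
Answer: 66049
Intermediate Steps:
P = -10/3 (P = 1 - ⅓*13 = 1 - 13/3 = -10/3 ≈ -3.3333)
O(h) = (-5 + h)*(-10/3 + h) (O(h) = (h - 10/3)*(h - 5) = (-10/3 + h)*(-5 + h) = (-5 + h)*(-10/3 + h))
(133 + O(-7))² = (133 + (50/3 + (-7)² - 25/3*(-7)))² = (133 + (50/3 + 49 + 175/3))² = (133 + 124)² = 257² = 66049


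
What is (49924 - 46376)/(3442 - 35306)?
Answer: -887/7966 ≈ -0.11135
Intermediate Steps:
(49924 - 46376)/(3442 - 35306) = 3548/(-31864) = 3548*(-1/31864) = -887/7966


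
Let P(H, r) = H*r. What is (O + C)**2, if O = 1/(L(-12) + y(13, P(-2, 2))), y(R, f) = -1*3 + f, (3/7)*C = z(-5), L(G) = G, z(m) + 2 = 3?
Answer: 16900/3249 ≈ 5.2016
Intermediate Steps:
z(m) = 1 (z(m) = -2 + 3 = 1)
C = 7/3 (C = (7/3)*1 = 7/3 ≈ 2.3333)
y(R, f) = -3 + f
O = -1/19 (O = 1/(-12 + (-3 - 2*2)) = 1/(-12 + (-3 - 4)) = 1/(-12 - 7) = 1/(-19) = -1/19 ≈ -0.052632)
(O + C)**2 = (-1/19 + 7/3)**2 = (130/57)**2 = 16900/3249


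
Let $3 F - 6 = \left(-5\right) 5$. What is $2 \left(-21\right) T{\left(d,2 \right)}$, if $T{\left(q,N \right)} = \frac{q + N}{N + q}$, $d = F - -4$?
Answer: $-42$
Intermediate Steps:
$F = - \frac{19}{3}$ ($F = 2 + \frac{\left(-5\right) 5}{3} = 2 + \frac{1}{3} \left(-25\right) = 2 - \frac{25}{3} = - \frac{19}{3} \approx -6.3333$)
$d = - \frac{7}{3}$ ($d = - \frac{19}{3} - -4 = - \frac{19}{3} + 4 = - \frac{7}{3} \approx -2.3333$)
$T{\left(q,N \right)} = 1$ ($T{\left(q,N \right)} = \frac{N + q}{N + q} = 1$)
$2 \left(-21\right) T{\left(d,2 \right)} = 2 \left(-21\right) 1 = \left(-42\right) 1 = -42$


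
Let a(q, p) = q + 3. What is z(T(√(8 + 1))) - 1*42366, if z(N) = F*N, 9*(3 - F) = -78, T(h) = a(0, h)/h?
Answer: -127063/3 ≈ -42354.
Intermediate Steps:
a(q, p) = 3 + q
T(h) = 3/h (T(h) = (3 + 0)/h = 3/h)
F = 35/3 (F = 3 - ⅑*(-78) = 3 + 26/3 = 35/3 ≈ 11.667)
z(N) = 35*N/3
z(T(√(8 + 1))) - 1*42366 = 35*(3/(√(8 + 1)))/3 - 1*42366 = 35*(3/(√9))/3 - 42366 = 35*(3/3)/3 - 42366 = 35*(3*(⅓))/3 - 42366 = (35/3)*1 - 42366 = 35/3 - 42366 = -127063/3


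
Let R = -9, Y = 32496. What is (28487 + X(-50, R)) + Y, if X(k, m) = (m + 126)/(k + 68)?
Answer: 121979/2 ≈ 60990.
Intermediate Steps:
X(k, m) = (126 + m)/(68 + k)
(28487 + X(-50, R)) + Y = (28487 + (126 - 9)/(68 - 50)) + 32496 = (28487 + 117/18) + 32496 = (28487 + (1/18)*117) + 32496 = (28487 + 13/2) + 32496 = 56987/2 + 32496 = 121979/2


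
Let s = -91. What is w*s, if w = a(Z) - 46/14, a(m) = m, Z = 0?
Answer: 299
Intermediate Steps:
w = -23/7 (w = 0 - 46/14 = 0 - 46*1/14 = 0 - 23/7 = -23/7 ≈ -3.2857)
w*s = -23/7*(-91) = 299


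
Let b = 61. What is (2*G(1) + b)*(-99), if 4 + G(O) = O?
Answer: -5445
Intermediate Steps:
G(O) = -4 + O
(2*G(1) + b)*(-99) = (2*(-4 + 1) + 61)*(-99) = (2*(-3) + 61)*(-99) = (-6 + 61)*(-99) = 55*(-99) = -5445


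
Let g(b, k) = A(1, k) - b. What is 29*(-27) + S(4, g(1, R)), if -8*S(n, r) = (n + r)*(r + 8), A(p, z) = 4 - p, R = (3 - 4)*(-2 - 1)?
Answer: -1581/2 ≈ -790.50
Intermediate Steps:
R = 3 (R = -1*(-3) = 3)
g(b, k) = 3 - b (g(b, k) = (4 - 1*1) - b = (4 - 1) - b = 3 - b)
S(n, r) = -(8 + r)*(n + r)/8 (S(n, r) = -(n + r)*(r + 8)/8 = -(n + r)*(8 + r)/8 = -(8 + r)*(n + r)/8)
29*(-27) + S(4, g(1, R)) = 29*(-27) + (-1*4 - (3 - 1*1) - (3 - 1*1)²/8 - ⅛*4*(3 - 1*1)) = -783 + (-4 - (3 - 1) - (3 - 1)²/8 - ⅛*4*(3 - 1)) = -783 + (-4 - 1*2 - ⅛*2² - ⅛*4*2) = -783 + (-4 - 2 - ⅛*4 - 1) = -783 + (-4 - 2 - ½ - 1) = -783 - 15/2 = -1581/2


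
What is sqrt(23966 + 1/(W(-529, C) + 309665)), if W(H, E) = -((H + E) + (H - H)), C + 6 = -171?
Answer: sqrt(2308648558334577)/310371 ≈ 154.81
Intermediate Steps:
C = -177 (C = -6 - 171 = -177)
W(H, E) = -E - H (W(H, E) = -((E + H) + 0) = -(E + H) = -E - H)
sqrt(23966 + 1/(W(-529, C) + 309665)) = sqrt(23966 + 1/((-1*(-177) - 1*(-529)) + 309665)) = sqrt(23966 + 1/((177 + 529) + 309665)) = sqrt(23966 + 1/(706 + 309665)) = sqrt(23966 + 1/310371) = sqrt(7438351387/310371) = sqrt(2308648558334577)/310371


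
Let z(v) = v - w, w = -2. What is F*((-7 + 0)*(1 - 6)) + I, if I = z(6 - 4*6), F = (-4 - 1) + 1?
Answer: -156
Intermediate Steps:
F = -4 (F = -5 + 1 = -4)
z(v) = 2 + v (z(v) = v - 1*(-2) = v + 2 = 2 + v)
I = -16 (I = 2 + (6 - 4*6) = 2 + (6 - 24) = 2 - 18 = -16)
F*((-7 + 0)*(1 - 6)) + I = -4*(-7 + 0)*(1 - 6) - 16 = -(-28)*(-5) - 16 = -4*35 - 16 = -140 - 16 = -156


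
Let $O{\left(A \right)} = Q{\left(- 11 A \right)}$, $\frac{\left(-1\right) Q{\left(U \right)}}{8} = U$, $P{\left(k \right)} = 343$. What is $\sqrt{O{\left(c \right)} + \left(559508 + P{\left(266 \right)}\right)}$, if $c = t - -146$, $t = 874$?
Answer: $3 \sqrt{72179} \approx 805.98$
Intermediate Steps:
$c = 1020$ ($c = 874 - -146 = 874 + 146 = 1020$)
$Q{\left(U \right)} = - 8 U$
$O{\left(A \right)} = 88 A$ ($O{\left(A \right)} = - 8 \left(- 11 A\right) = 88 A$)
$\sqrt{O{\left(c \right)} + \left(559508 + P{\left(266 \right)}\right)} = \sqrt{88 \cdot 1020 + \left(559508 + 343\right)} = \sqrt{89760 + 559851} = \sqrt{649611} = 3 \sqrt{72179}$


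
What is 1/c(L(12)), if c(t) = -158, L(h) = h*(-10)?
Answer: -1/158 ≈ -0.0063291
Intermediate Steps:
L(h) = -10*h
1/c(L(12)) = 1/(-158) = -1/158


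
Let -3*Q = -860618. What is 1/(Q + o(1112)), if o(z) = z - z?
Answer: 3/860618 ≈ 3.4859e-6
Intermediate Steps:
o(z) = 0
Q = 860618/3 (Q = -1/3*(-860618) = 860618/3 ≈ 2.8687e+5)
1/(Q + o(1112)) = 1/(860618/3 + 0) = 1/(860618/3) = 3/860618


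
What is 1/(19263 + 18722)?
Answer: 1/37985 ≈ 2.6326e-5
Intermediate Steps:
1/(19263 + 18722) = 1/37985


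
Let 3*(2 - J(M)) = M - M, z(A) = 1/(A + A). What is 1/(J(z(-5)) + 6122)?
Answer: 1/6124 ≈ 0.00016329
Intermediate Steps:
z(A) = 1/(2*A)
J(M) = 2 (J(M) = 2 - (M - M)/3 = 2 - 1/3*0 = 2 + 0 = 2)
1/(J(z(-5)) + 6122) = 1/(2 + 6122) = 1/6124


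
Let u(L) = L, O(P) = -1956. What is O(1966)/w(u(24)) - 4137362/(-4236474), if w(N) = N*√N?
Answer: 2068681/2118237 - 163*√6/24 ≈ -15.660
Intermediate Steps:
w(N) = N^(3/2)
O(1966)/w(u(24)) - 4137362/(-4236474) = -1956*√6/288 - 4137362/(-4236474) = -1956*√6/288 - 4137362*(-1/4236474) = -163*√6/24 + 2068681/2118237 = 2068681/2118237 - 163*√6/24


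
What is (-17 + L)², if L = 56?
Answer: 1521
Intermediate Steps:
(-17 + L)² = (-17 + 56)² = 39² = 1521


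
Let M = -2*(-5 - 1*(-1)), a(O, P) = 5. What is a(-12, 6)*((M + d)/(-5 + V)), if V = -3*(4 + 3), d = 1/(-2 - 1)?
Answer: -115/78 ≈ -1.4744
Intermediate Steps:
d = -1/3 (d = 1/(-3) = -1/3 ≈ -0.33333)
M = 8 (M = -2*(-5 + 1) = -2*(-4) = 8)
V = -21 (V = -3*7 = -21)
a(-12, 6)*((M + d)/(-5 + V)) = 5*((8 - 1/3)/(-5 - 21)) = 5*((23/3)/(-26)) = 5*((23/3)*(-1/26)) = 5*(-23/78) = -115/78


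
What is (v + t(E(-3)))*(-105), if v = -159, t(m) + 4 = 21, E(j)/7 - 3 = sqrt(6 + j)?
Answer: 14910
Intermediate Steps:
E(j) = 21 + 7*sqrt(6 + j)
t(m) = 17 (t(m) = -4 + 21 = 17)
(v + t(E(-3)))*(-105) = (-159 + 17)*(-105) = -142*(-105) = 14910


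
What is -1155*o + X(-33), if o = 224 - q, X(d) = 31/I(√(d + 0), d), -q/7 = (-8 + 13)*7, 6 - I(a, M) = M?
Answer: -21126074/39 ≈ -5.4169e+5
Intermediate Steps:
I(a, M) = 6 - M
q = -245 (q = -7*(-8 + 13)*7 = -35*7 = -7*35 = -245)
X(d) = 31/(6 - d)
o = 469 (o = 224 - 1*(-245) = 224 + 245 = 469)
-1155*o + X(-33) = -1155*469 - 31/(-6 - 33) = -541695 - 31/(-39) = -541695 - 31*(-1/39) = -541695 + 31/39 = -21126074/39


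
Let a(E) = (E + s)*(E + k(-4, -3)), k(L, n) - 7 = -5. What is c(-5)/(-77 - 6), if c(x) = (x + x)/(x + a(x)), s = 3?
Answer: 10/83 ≈ 0.12048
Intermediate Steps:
k(L, n) = 2 (k(L, n) = 7 - 5 = 2)
a(E) = (2 + E)*(3 + E) (a(E) = (E + 3)*(E + 2) = (3 + E)*(2 + E) = (2 + E)*(3 + E))
c(x) = 2*x/(6 + x² + 6*x) (c(x) = (x + x)/(x + (6 + x² + 5*x)) = (2*x)/(6 + x² + 6*x) = 2*x/(6 + x² + 6*x))
c(-5)/(-77 - 6) = (2*(-5)/(6 + (-5)² + 6*(-5)))/(-77 - 6) = (2*(-5)/(6 + 25 - 30))/(-83) = -2*(-5)/(83*1) = -2*(-5)/83 = -1/83*(-10) = 10/83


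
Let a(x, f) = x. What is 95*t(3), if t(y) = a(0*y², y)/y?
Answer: 0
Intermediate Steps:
t(y) = 0 (t(y) = (0*y²)/y = 0/y = 0)
95*t(3) = 95*0 = 0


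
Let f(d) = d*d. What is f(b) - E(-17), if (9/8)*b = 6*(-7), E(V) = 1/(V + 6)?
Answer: 137993/99 ≈ 1393.9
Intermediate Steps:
E(V) = 1/(6 + V)
b = -112/3 (b = 8*(6*(-7))/9 = (8/9)*(-42) = -112/3 ≈ -37.333)
f(d) = d²
f(b) - E(-17) = (-112/3)² - 1/(6 - 17) = 12544/9 - 1/(-11) = 12544/9 - 1*(-1/11) = 12544/9 + 1/11 = 137993/99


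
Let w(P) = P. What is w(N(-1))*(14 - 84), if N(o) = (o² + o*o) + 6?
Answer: -560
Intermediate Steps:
N(o) = 6 + 2*o² (N(o) = (o² + o²) + 6 = 2*o² + 6 = 6 + 2*o²)
w(N(-1))*(14 - 84) = (6 + 2*(-1)²)*(14 - 84) = (6 + 2*1)*(-70) = (6 + 2)*(-70) = 8*(-70) = -560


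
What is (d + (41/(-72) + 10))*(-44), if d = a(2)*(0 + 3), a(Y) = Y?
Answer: -12221/18 ≈ -678.94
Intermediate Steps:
d = 6 (d = 2*(0 + 3) = 2*3 = 6)
(d + (41/(-72) + 10))*(-44) = (6 + (41/(-72) + 10))*(-44) = (6 + (41*(-1/72) + 10))*(-44) = (6 + (-41/72 + 10))*(-44) = (6 + 679/72)*(-44) = (1111/72)*(-44) = -12221/18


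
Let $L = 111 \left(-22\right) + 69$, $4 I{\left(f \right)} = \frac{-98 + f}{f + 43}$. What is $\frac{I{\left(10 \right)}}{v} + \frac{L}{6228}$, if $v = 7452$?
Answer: $- \frac{26037989}{68327388} \approx -0.38108$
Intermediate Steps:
$I{\left(f \right)} = \frac{-98 + f}{4 \left(43 + f\right)}$ ($I{\left(f \right)} = \frac{\left(-98 + f\right) \frac{1}{f + 43}}{4} = \frac{\left(-98 + f\right) \frac{1}{43 + f}}{4} = \frac{\frac{1}{43 + f} \left(-98 + f\right)}{4} = \frac{-98 + f}{4 \left(43 + f\right)}$)
$L = -2373$ ($L = -2442 + 69 = -2373$)
$\frac{I{\left(10 \right)}}{v} + \frac{L}{6228} = \frac{\frac{1}{4} \frac{1}{43 + 10} \left(-98 + 10\right)}{7452} - \frac{2373}{6228} = \frac{1}{4} \cdot \frac{1}{53} \left(-88\right) \frac{1}{7452} - \frac{791}{2076} = \left(- \frac{22}{53}\right) \frac{1}{7452} - \frac{791}{2076} = - \frac{11}{197478} - \frac{791}{2076} = - \frac{26037989}{68327388}$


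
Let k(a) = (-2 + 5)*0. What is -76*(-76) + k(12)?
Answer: 5776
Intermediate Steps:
k(a) = 0 (k(a) = 3*0 = 0)
-76*(-76) + k(12) = -76*(-76) + 0 = 5776 + 0 = 5776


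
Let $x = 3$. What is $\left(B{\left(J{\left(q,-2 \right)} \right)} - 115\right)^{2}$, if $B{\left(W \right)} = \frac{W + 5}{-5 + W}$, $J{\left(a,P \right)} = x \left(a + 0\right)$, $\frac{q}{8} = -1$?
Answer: $\frac{10995856}{841} \approx 13075.0$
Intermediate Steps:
$q = -8$ ($q = 8 \left(-1\right) = -8$)
$J{\left(a,P \right)} = 3 a$ ($J{\left(a,P \right)} = 3 \left(a + 0\right) = 3 a$)
$B{\left(W \right)} = \frac{5 + W}{-5 + W}$
$\left(B{\left(J{\left(q,-2 \right)} \right)} - 115\right)^{2} = \left(\frac{5 + 3 \left(-8\right)}{-5 + 3 \left(-8\right)} - 115\right)^{2} = \left(\frac{5 - 24}{-5 - 24} - 115\right)^{2} = \left(\frac{1}{-29} \left(-19\right) - 115\right)^{2} = \left(\left(- \frac{1}{29}\right) \left(-19\right) - 115\right)^{2} = \left(\frac{19}{29} - 115\right)^{2} = \left(- \frac{3316}{29}\right)^{2} = \frac{10995856}{841}$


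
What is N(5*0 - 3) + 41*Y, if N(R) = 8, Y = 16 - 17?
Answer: -33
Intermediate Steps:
Y = -1
N(5*0 - 3) + 41*Y = 8 + 41*(-1) = 8 - 41 = -33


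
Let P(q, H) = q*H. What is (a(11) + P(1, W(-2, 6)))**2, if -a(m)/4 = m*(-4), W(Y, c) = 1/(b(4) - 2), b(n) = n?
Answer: 124609/4 ≈ 31152.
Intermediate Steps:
W(Y, c) = 1/2 (W(Y, c) = 1/(4 - 2) = 1/2)
P(q, H) = H*q
a(m) = 16*m (a(m) = -4*m*(-4) = -(-16)*m = 16*m)
(a(11) + P(1, W(-2, 6)))**2 = (16*11 + (1/2)*1)**2 = (176 + 1/2)**2 = (353/2)**2 = 124609/4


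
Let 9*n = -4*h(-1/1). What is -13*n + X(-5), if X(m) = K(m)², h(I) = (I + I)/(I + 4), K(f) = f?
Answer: 571/27 ≈ 21.148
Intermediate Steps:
h(I) = 2*I/(4 + I) (h(I) = (2*I)/(4 + I) = 2*I/(4 + I))
n = 8/27 (n = (-8*(-1/1)/(4 - 1/1))/9 = (-8*(-1*1)/(4 - 1*1))/9 = (-8*(-1)/(4 - 1))/9 = (-8*(-1)/3)/9 = (-4*(-⅔))/9 = (⅑)*(8/3) = 8/27 ≈ 0.29630)
X(m) = m²
-13*n + X(-5) = -13*8/27 + (-5)² = -104/27 + 25 = 571/27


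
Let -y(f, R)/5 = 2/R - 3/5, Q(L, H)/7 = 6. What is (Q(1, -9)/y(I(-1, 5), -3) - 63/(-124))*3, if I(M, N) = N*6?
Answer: 50463/2356 ≈ 21.419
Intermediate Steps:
I(M, N) = 6*N
Q(L, H) = 42 (Q(L, H) = 7*6 = 42)
y(f, R) = 3 - 10/R (y(f, R) = -5*(2/R - 3/5) = -5*(-3/5 + 2/R) = 3 - 10/R)
(Q(1, -9)/y(I(-1, 5), -3) - 63/(-124))*3 = (42/(3 - 10/(-3)) - 63/(-124))*3 = (42/(3 - 10*(-1/3)) - 63*(-1/124))*3 = (42/(3 + 10/3) + 63/124)*3 = (42/(19/3) + 63/124)*3 = (42*(3/19) + 63/124)*3 = (126/19 + 63/124)*3 = (16821/2356)*3 = 50463/2356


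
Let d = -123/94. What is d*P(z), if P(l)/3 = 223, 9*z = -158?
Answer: -82287/94 ≈ -875.39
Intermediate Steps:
z = -158/9 (z = (⅑)*(-158) = -158/9 ≈ -17.556)
P(l) = 669 (P(l) = 3*223 = 669)
d = -123/94 (d = -123*1/94 = -123/94 ≈ -1.3085)
d*P(z) = -123/94*669 = -82287/94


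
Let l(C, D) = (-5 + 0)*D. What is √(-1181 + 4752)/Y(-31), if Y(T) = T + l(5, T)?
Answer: √3571/124 ≈ 0.48192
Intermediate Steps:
l(C, D) = -5*D
Y(T) = -4*T (Y(T) = T - 5*T = -4*T)
√(-1181 + 4752)/Y(-31) = √(-1181 + 4752)/((-4*(-31))) = √3571/124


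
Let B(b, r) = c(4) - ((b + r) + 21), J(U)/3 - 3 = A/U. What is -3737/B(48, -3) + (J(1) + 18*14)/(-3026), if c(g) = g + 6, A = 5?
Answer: 5646353/84728 ≈ 66.641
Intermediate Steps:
c(g) = 6 + g
J(U) = 9 + 15/U (J(U) = 9 + 3*(5/U) = 9 + 15/U)
B(b, r) = -11 - b - r (B(b, r) = (6 + 4) - ((b + r) + 21) = 10 - (21 + b + r) = 10 + (-21 - b - r) = -11 - b - r)
-3737/B(48, -3) + (J(1) + 18*14)/(-3026) = -3737/(-11 - 1*48 - 1*(-3)) + ((9 + 15/1) + 18*14)/(-3026) = -3737/(-11 - 48 + 3) + ((9 + 15*1) + 252)*(-1/3026) = -3737/(-56) + ((9 + 15) + 252)*(-1/3026) = -3737*(-1/56) + (24 + 252)*(-1/3026) = 3737/56 + 276*(-1/3026) = 3737/56 - 138/1513 = 5646353/84728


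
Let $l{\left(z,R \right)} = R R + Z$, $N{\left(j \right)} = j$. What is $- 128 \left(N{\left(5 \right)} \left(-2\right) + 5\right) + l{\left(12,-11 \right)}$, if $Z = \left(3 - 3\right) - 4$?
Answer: $757$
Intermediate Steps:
$Z = -4$ ($Z = 0 - 4 = -4$)
$l{\left(z,R \right)} = -4 + R^{2}$ ($l{\left(z,R \right)} = R R - 4 = R^{2} - 4 = -4 + R^{2}$)
$- 128 \left(N{\left(5 \right)} \left(-2\right) + 5\right) + l{\left(12,-11 \right)} = - 128 \left(5 \left(-2\right) + 5\right) - \left(4 - \left(-11\right)^{2}\right) = - 128 \left(-10 + 5\right) + \left(-4 + 121\right) = \left(-128\right) \left(-5\right) + 117 = 640 + 117 = 757$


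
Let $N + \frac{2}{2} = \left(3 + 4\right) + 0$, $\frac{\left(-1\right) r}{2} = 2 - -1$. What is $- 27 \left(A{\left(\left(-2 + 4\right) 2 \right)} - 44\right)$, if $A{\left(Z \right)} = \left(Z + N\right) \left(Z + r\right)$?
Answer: $1728$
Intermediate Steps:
$r = -6$ ($r = - 2 \left(2 - -1\right) = - 2 \left(2 + 1\right) = \left(-2\right) 3 = -6$)
$N = 6$ ($N = -1 + \left(\left(3 + 4\right) + 0\right) = -1 + \left(7 + 0\right) = -1 + 7 = 6$)
$A{\left(Z \right)} = \left(-6 + Z\right) \left(6 + Z\right)$ ($A{\left(Z \right)} = \left(Z + 6\right) \left(Z - 6\right) = \left(6 + Z\right) \left(-6 + Z\right) = \left(-6 + Z\right) \left(6 + Z\right)$)
$- 27 \left(A{\left(\left(-2 + 4\right) 2 \right)} - 44\right) = - 27 \left(\left(-36 + \left(\left(-2 + 4\right) 2\right)^{2}\right) - 44\right) = - 27 \left(\left(-36 + \left(2 \cdot 2\right)^{2}\right) - 44\right) = - 27 \left(\left(-36 + 4^{2}\right) - 44\right) = - 27 \left(\left(-36 + 16\right) - 44\right) = - 27 \left(-20 - 44\right) = \left(-27\right) \left(-64\right) = 1728$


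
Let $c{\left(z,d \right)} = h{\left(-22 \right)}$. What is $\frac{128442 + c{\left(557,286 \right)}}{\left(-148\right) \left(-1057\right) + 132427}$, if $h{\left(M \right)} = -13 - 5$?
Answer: $\frac{128424}{288863} \approx 0.44458$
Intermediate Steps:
$h{\left(M \right)} = -18$ ($h{\left(M \right)} = -13 - 5 = -18$)
$c{\left(z,d \right)} = -18$
$\frac{128442 + c{\left(557,286 \right)}}{\left(-148\right) \left(-1057\right) + 132427} = \frac{128442 - 18}{\left(-148\right) \left(-1057\right) + 132427} = \frac{128424}{156436 + 132427} = \frac{128424}{288863}$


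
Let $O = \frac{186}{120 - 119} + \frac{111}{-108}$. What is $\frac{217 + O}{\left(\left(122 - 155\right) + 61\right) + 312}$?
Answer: $\frac{14471}{12240} \approx 1.1823$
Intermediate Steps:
$O = \frac{6659}{36}$ ($O = \frac{186}{1} + 111 \left(- \frac{1}{108}\right) = 186 \cdot 1 - \frac{37}{36} = 186 - \frac{37}{36} = \frac{6659}{36} \approx 184.97$)
$\frac{217 + O}{\left(\left(122 - 155\right) + 61\right) + 312} = \frac{217 + \frac{6659}{36}}{\left(\left(122 - 155\right) + 61\right) + 312} = \frac{14471}{36 \left(\left(-33 + 61\right) + 312\right)} = \frac{14471}{36 \left(28 + 312\right)} = \frac{14471}{36 \cdot 340} = \frac{14471}{36} \cdot \frac{1}{340} = \frac{14471}{12240}$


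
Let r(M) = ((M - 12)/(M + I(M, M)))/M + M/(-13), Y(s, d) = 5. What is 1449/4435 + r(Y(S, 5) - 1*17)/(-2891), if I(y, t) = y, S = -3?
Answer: 652912219/2000167260 ≈ 0.32643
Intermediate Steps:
r(M) = -M/13 + (-12 + M)/(2*M²) (r(M) = ((M - 12)/(M + M))/M + M/(-13) = ((-12 + M)/((2*M)))/M + M*(-1/13) = ((-12 + M)*(1/(2*M)))/M - M/13 = ((-12 + M)/(2*M))/M - M/13 = (-12 + M)/(2*M²) - M/13 = -M/13 + (-12 + M)/(2*M²))
1449/4435 + r(Y(S, 5) - 1*17)/(-2891) = 1449/4435 + ((-6 + (5 - 1*17)/2 - (5 - 1*17)³/13)/(5 - 1*17)²)/(-2891) = 1449*(1/4435) + ((-6 + (5 - 17)/2 - (5 - 17)³/13)/(5 - 17)²)*(-1/2891) = 1449/4435 + ((-6 + (½)*(-12) - 1/13*(-12)³)/(-12)²)*(-1/2891) = 1449/4435 + ((-6 - 6 - 1/13*(-1728))/144)*(-1/2891) = 1449/4435 + ((-6 - 6 + 1728/13)/144)*(-1/2891) = 1449/4435 + ((1/144)*(1572/13))*(-1/2891) = 1449/4435 + (131/156)*(-1/2891) = 1449/4435 - 131/450996 = 652912219/2000167260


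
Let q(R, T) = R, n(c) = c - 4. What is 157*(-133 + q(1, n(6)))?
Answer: -20724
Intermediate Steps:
n(c) = -4 + c
157*(-133 + q(1, n(6))) = 157*(-133 + 1) = 157*(-132) = -20724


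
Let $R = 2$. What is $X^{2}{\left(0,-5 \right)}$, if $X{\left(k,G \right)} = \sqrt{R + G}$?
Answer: $-3$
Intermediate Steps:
$X{\left(k,G \right)} = \sqrt{2 + G}$
$X^{2}{\left(0,-5 \right)} = \left(\sqrt{2 - 5}\right)^{2} = \left(\sqrt{-3}\right)^{2} = \left(i \sqrt{3}\right)^{2} = -3$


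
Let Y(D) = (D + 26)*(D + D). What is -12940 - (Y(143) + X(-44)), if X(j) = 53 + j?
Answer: -61283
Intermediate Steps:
Y(D) = 2*D*(26 + D) (Y(D) = (26 + D)*(2*D) = 2*D*(26 + D))
-12940 - (Y(143) + X(-44)) = -12940 - (2*143*(26 + 143) + (53 - 44)) = -12940 - (2*143*169 + 9) = -12940 - (48334 + 9) = -12940 - 1*48343 = -12940 - 48343 = -61283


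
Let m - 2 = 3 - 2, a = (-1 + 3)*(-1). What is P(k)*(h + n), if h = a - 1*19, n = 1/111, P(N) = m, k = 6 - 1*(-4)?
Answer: -2330/37 ≈ -62.973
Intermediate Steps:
a = -2 (a = 2*(-1) = -2)
m = 3 (m = 2 + (3 - 2) = 2 + 1 = 3)
k = 10 (k = 6 + 4 = 10)
P(N) = 3
n = 1/111 ≈ 0.0090090
h = -21 (h = -2 - 1*19 = -2 - 19 = -21)
P(k)*(h + n) = 3*(-21 + 1/111) = 3*(-2330/111) = -2330/37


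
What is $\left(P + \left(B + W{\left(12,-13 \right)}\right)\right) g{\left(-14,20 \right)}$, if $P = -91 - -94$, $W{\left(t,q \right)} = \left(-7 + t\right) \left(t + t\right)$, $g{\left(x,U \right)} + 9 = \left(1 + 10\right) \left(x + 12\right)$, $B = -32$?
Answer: $-2821$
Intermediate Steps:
$g{\left(x,U \right)} = 123 + 11 x$ ($g{\left(x,U \right)} = -9 + \left(1 + 10\right) \left(x + 12\right) = -9 + 11 \left(12 + x\right) = -9 + \left(132 + 11 x\right) = 123 + 11 x$)
$W{\left(t,q \right)} = 2 t \left(-7 + t\right)$ ($W{\left(t,q \right)} = \left(-7 + t\right) 2 t = 2 t \left(-7 + t\right)$)
$P = 3$ ($P = -91 + 94 = 3$)
$\left(P + \left(B + W{\left(12,-13 \right)}\right)\right) g{\left(-14,20 \right)} = \left(3 - \left(32 - 24 \left(-7 + 12\right)\right)\right) \left(123 + 11 \left(-14\right)\right) = \left(3 - \left(32 - 120\right)\right) \left(123 - 154\right) = \left(3 + \left(-32 + 120\right)\right) \left(-31\right) = \left(3 + 88\right) \left(-31\right) = 91 \left(-31\right) = -2821$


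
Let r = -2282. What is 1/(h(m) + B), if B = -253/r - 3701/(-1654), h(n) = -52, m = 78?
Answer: -943607/46851528 ≈ -0.020140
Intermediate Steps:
B = 2216036/943607 (B = -253/(-2282) - 3701/(-1654) = -253*(-1/2282) - 3701*(-1/1654) = 253/2282 + 3701/1654 = 2216036/943607 ≈ 2.3485)
1/(h(m) + B) = 1/(-52 + 2216036/943607) = 1/(-46851528/943607) = -943607/46851528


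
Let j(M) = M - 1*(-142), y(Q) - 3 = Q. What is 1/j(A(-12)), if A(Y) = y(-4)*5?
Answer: 1/137 ≈ 0.0072993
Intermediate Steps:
y(Q) = 3 + Q
A(Y) = -5 (A(Y) = (3 - 4)*5 = -1*5 = -5)
j(M) = 142 + M (j(M) = M + 142 = 142 + M)
1/j(A(-12)) = 1/(142 - 5) = 1/137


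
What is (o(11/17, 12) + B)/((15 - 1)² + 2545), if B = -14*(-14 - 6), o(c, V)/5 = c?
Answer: 4815/46597 ≈ 0.10333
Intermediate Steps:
o(c, V) = 5*c
B = 280 (B = -14*(-20) = 280)
(o(11/17, 12) + B)/((15 - 1)² + 2545) = (5*(11/17) + 280)/((15 - 1)² + 2545) = (5*(11*(1/17)) + 280)/(14² + 2545) = (5*(11/17) + 280)/(196 + 2545) = (55/17 + 280)/2741 = (4815/17)*(1/2741) = 4815/46597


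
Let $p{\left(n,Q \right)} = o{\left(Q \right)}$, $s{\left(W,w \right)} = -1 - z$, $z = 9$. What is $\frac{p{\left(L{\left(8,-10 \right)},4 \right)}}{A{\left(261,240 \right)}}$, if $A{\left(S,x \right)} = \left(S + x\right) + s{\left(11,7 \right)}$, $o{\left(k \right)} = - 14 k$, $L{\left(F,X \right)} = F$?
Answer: $- \frac{56}{491} \approx -0.11405$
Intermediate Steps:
$s{\left(W,w \right)} = -10$ ($s{\left(W,w \right)} = -1 - 9 = -10$)
$p{\left(n,Q \right)} = - 14 Q$
$A{\left(S,x \right)} = -10 + S + x$ ($A{\left(S,x \right)} = \left(S + x\right) - 10 = -10 + S + x$)
$\frac{p{\left(L{\left(8,-10 \right)},4 \right)}}{A{\left(261,240 \right)}} = \frac{\left(-14\right) 4}{-10 + 261 + 240} = - \frac{56}{491}$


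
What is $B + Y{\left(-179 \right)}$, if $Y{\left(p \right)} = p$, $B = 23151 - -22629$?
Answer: $45601$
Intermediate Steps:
$B = 45780$ ($B = 23151 + 22629 = 45780$)
$B + Y{\left(-179 \right)} = 45780 - 179 = 45601$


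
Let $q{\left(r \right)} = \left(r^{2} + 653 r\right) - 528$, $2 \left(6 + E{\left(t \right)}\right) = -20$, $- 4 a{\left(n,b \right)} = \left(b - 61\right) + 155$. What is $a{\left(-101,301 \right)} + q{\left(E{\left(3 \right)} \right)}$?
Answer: $- \frac{43275}{4} \approx -10819.0$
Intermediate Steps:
$a{\left(n,b \right)} = - \frac{47}{2} - \frac{b}{4}$ ($a{\left(n,b \right)} = - \frac{\left(b - 61\right) + 155}{4} = - \frac{\left(-61 + b\right) + 155}{4} = - \frac{94 + b}{4} = - \frac{47}{2} - \frac{b}{4}$)
$E{\left(t \right)} = -16$ ($E{\left(t \right)} = -6 + \frac{1}{2} \left(-20\right) = -6 - 10 = -16$)
$q{\left(r \right)} = -528 + r^{2} + 653 r$
$a{\left(-101,301 \right)} + q{\left(E{\left(3 \right)} \right)} = \left(- \frac{47}{2} - \frac{301}{4}\right) + \left(-528 + \left(-16\right)^{2} + 653 \left(-16\right)\right) = \left(- \frac{47}{2} - \frac{301}{4}\right) - 10720 = - \frac{395}{4} - 10720 = - \frac{43275}{4}$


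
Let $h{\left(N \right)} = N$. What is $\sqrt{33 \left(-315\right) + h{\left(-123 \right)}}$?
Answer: $i \sqrt{10518} \approx 102.56 i$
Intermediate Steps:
$\sqrt{33 \left(-315\right) + h{\left(-123 \right)}} = \sqrt{33 \left(-315\right) - 123} = \sqrt{-10395 - 123} = \sqrt{-10518} = i \sqrt{10518}$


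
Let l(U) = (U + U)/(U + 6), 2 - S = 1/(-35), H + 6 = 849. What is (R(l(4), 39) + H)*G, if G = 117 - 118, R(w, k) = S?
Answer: -29576/35 ≈ -845.03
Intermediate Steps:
H = 843 (H = -6 + 849 = 843)
S = 71/35 (S = 2 - 1/(-35) = 2 - 1*(-1/35) = 2 + 1/35 = 71/35 ≈ 2.0286)
l(U) = 2*U/(6 + U) (l(U) = (2*U)/(6 + U) = 2*U/(6 + U))
R(w, k) = 71/35
G = -1
(R(l(4), 39) + H)*G = (71/35 + 843)*(-1) = (29576/35)*(-1) = -29576/35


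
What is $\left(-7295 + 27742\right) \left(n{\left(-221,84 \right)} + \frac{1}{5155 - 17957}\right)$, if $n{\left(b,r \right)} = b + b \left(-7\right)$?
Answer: $\frac{347097046597}{12802} \approx 2.7113 \cdot 10^{7}$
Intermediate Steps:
$n{\left(b,r \right)} = - 6 b$ ($n{\left(b,r \right)} = b - 7 b = - 6 b$)
$\left(-7295 + 27742\right) \left(n{\left(-221,84 \right)} + \frac{1}{5155 - 17957}\right) = \left(-7295 + 27742\right) \left(\left(-6\right) \left(-221\right) + \frac{1}{5155 - 17957}\right) = 20447 \left(1326 + \frac{1}{-12802}\right) = 20447 \left(1326 - \frac{1}{12802}\right) = 20447 \cdot \frac{16975451}{12802} = \frac{347097046597}{12802}$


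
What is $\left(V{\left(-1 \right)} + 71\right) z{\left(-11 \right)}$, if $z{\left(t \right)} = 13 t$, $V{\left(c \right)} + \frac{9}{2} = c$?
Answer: $- \frac{18733}{2} \approx -9366.5$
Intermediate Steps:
$V{\left(c \right)} = - \frac{9}{2} + c$
$\left(V{\left(-1 \right)} + 71\right) z{\left(-11 \right)} = \left(\left(- \frac{9}{2} - 1\right) + 71\right) 13 \left(-11\right) = \left(- \frac{11}{2} + 71\right) \left(-143\right) = \frac{131}{2} \left(-143\right) = - \frac{18733}{2}$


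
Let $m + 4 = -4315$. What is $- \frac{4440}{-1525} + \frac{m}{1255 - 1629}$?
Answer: $\frac{1649407}{114070} \approx 14.46$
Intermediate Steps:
$m = -4319$ ($m = -4 - 4315 = -4319$)
$- \frac{4440}{-1525} + \frac{m}{1255 - 1629} = - \frac{4440}{-1525} - \frac{4319}{1255 - 1629} = \left(-4440\right) \left(- \frac{1}{1525}\right) - \frac{4319}{-374} = \frac{888}{305} - - \frac{4319}{374} = \frac{888}{305} + \frac{4319}{374} = \frac{1649407}{114070}$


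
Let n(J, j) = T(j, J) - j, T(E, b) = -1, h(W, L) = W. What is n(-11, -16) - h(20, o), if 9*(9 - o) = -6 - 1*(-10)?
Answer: -5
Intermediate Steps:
o = 77/9 (o = 9 - (-6 - 1*(-10))/9 = 9 - (-6 + 10)/9 = 9 - ⅑*4 = 9 - 4/9 = 77/9 ≈ 8.5556)
n(J, j) = -1 - j
n(-11, -16) - h(20, o) = (-1 - 1*(-16)) - 1*20 = (-1 + 16) - 20 = 15 - 20 = -5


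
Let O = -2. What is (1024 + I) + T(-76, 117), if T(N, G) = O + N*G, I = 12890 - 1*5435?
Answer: -415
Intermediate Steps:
I = 7455 (I = 12890 - 5435 = 7455)
T(N, G) = -2 + G*N (T(N, G) = -2 + N*G = -2 + G*N)
(1024 + I) + T(-76, 117) = (1024 + 7455) + (-2 + 117*(-76)) = 8479 + (-2 - 8892) = 8479 - 8894 = -415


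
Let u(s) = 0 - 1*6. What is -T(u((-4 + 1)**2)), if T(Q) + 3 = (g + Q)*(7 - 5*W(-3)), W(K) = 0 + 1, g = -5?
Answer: 25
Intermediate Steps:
u(s) = -6 (u(s) = 0 - 6 = -6)
W(K) = 1
T(Q) = -13 + 2*Q (T(Q) = -3 + (-5 + Q)*(7 - 5*1) = -3 + (-5 + Q)*(7 - 5) = -3 + (-5 + Q)*2 = -3 + (-10 + 2*Q) = -13 + 2*Q)
-T(u((-4 + 1)**2)) = -(-13 + 2*(-6)) = -(-13 - 12) = -1*(-25) = 25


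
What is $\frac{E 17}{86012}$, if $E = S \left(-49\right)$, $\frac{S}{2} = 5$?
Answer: $- \frac{4165}{43006} \approx -0.096847$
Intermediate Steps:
$S = 10$ ($S = 2 \cdot 5 = 10$)
$E = -490$ ($E = 10 \left(-49\right) = -490$)
$\frac{E 17}{86012} = \frac{\left(-490\right) 17}{86012} = \left(-8330\right) \frac{1}{86012} = - \frac{4165}{43006}$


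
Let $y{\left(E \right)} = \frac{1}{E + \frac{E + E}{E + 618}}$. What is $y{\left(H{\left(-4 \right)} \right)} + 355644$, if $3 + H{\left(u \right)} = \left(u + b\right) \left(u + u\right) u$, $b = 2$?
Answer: $\frac{13176965293}{37051} \approx 3.5564 \cdot 10^{5}$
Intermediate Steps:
$H{\left(u \right)} = -3 + 2 u^{2} \left(2 + u\right)$ ($H{\left(u \right)} = -3 + \left(u + 2\right) \left(u + u\right) u = -3 + \left(2 + u\right) 2 u u = -3 + 2 u \left(2 + u\right) u = -3 + 2 u^{2} \left(2 + u\right)$)
$y{\left(E \right)} = \frac{1}{E + \frac{2 E}{618 + E}}$
$y{\left(H{\left(-4 \right)} \right)} + 355644 = \frac{618 + \left(-3 + 2 \left(-4\right)^{3} + 4 \left(-4\right)^{2}\right)}{\left(-3 + 2 \left(-4\right)^{3} + 4 \left(-4\right)^{2}\right) \left(620 + \left(-3 + 2 \left(-4\right)^{3} + 4 \left(-4\right)^{2}\right)\right)} + 355644 = \frac{618 + \left(-3 + 2 \left(-64\right) + 4 \cdot 16\right)}{\left(-3 + 2 \left(-64\right) + 4 \cdot 16\right) \left(620 + \left(-3 + 2 \left(-64\right) + 4 \cdot 16\right)\right)} + 355644 = \frac{618 - 67}{\left(-3 - 128 + 64\right) \left(620 - 67\right)} + 355644 = \frac{618 - 67}{\left(-67\right) \left(620 - 67\right)} + 355644 = \left(- \frac{1}{67}\right) \frac{1}{553} \cdot 551 + 355644 = - \frac{551}{37051} + 355644 = \frac{13176965293}{37051}$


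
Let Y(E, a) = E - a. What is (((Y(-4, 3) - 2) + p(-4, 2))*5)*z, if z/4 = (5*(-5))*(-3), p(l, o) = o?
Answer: -10500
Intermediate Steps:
z = 300 (z = 4*((5*(-5))*(-3)) = 4*(-25*(-3)) = 4*75 = 300)
(((Y(-4, 3) - 2) + p(-4, 2))*5)*z = ((((-4 - 1*3) - 2) + 2)*5)*300 = ((((-4 - 3) - 2) + 2)*5)*300 = (((-7 - 2) + 2)*5)*300 = ((-9 + 2)*5)*300 = -7*5*300 = -35*300 = -10500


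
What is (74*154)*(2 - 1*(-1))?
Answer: 34188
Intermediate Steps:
(74*154)*(2 - 1*(-1)) = 11396*(2 + 1) = 11396*3 = 34188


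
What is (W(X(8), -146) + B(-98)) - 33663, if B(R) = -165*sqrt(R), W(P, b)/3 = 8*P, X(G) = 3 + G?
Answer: -33399 - 1155*I*sqrt(2) ≈ -33399.0 - 1633.4*I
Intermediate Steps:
W(P, b) = 24*P (W(P, b) = 3*(8*P) = 24*P)
(W(X(8), -146) + B(-98)) - 33663 = (24*(3 + 8) - 1155*I*sqrt(2)) - 33663 = (24*11 - 1155*I*sqrt(2)) - 33663 = (264 - 1155*I*sqrt(2)) - 33663 = -33399 - 1155*I*sqrt(2)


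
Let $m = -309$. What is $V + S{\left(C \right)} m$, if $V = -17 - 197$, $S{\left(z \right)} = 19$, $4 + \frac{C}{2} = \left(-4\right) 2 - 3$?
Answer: $-6085$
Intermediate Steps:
$C = -30$ ($C = -8 + 2 \left(\left(-4\right) 2 - 3\right) = -8 + 2 \left(-8 - 3\right) = -8 + 2 \left(-11\right) = -8 - 22 = -30$)
$V = -214$
$V + S{\left(C \right)} m = -214 + 19 \left(-309\right) = -214 - 5871 = -6085$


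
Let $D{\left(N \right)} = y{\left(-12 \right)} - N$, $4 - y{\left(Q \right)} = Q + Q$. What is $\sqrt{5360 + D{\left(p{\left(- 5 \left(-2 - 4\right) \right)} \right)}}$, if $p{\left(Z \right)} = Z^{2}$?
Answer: $2 \sqrt{1122} \approx 66.993$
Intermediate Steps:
$y{\left(Q \right)} = 4 - 2 Q$ ($y{\left(Q \right)} = 4 - \left(Q + Q\right) = 4 - 2 Q$)
$D{\left(N \right)} = 28 - N$ ($D{\left(N \right)} = \left(4 - -24\right) - N = \left(4 + 24\right) - N = 28 - N$)
$\sqrt{5360 + D{\left(p{\left(- 5 \left(-2 - 4\right) \right)} \right)}} = \sqrt{5360 + \left(28 - \left(- 5 \left(-2 - 4\right)\right)^{2}\right)} = \sqrt{5360 + \left(28 - \left(\left(-5\right) \left(-6\right)\right)^{2}\right)} = \sqrt{5360 + \left(28 - 30^{2}\right)} = \sqrt{5360 + \left(28 - 900\right)} = \sqrt{5360 - 872} = \sqrt{4488} = 2 \sqrt{1122}$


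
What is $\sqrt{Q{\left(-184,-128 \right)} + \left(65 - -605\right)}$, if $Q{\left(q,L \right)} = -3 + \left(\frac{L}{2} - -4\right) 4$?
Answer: $\sqrt{427} \approx 20.664$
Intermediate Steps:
$Q{\left(q,L \right)} = 13 + 2 L$ ($Q{\left(q,L \right)} = -3 + \left(L \frac{1}{2} + 4\right) 4 = -3 + \left(\frac{L}{2} + 4\right) 4 = -3 + \left(4 + \frac{L}{2}\right) 4 = -3 + \left(16 + 2 L\right) = 13 + 2 L$)
$\sqrt{Q{\left(-184,-128 \right)} + \left(65 - -605\right)} = \sqrt{\left(13 + 2 \left(-128\right)\right) + \left(65 - -605\right)} = \sqrt{\left(13 - 256\right) + \left(65 + 605\right)} = \sqrt{-243 + 670} = \sqrt{427}$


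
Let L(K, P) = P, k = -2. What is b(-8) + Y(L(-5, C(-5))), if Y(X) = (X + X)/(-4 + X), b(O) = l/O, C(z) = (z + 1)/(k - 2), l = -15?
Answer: 29/24 ≈ 1.2083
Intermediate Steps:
C(z) = -¼ - z/4 (C(z) = (z + 1)/(-2 - 2) = (1 + z)/(-4) = (1 + z)*(-¼) = -¼ - z/4)
b(O) = -15/O
Y(X) = 2*X/(-4 + X) (Y(X) = (2*X)/(-4 + X) = 2*X/(-4 + X))
b(-8) + Y(L(-5, C(-5))) = -15/(-8) + 2*(-¼ - ¼*(-5))/(-4 + (-¼ - ¼*(-5))) = -15*(-⅛) + 2*(-¼ + 5/4)/(-4 + (-¼ + 5/4)) = 15/8 + 2*1/(-4 + 1) = 15/8 + 2*1/(-3) = 15/8 + 2*1*(-⅓) = 15/8 - ⅔ = 29/24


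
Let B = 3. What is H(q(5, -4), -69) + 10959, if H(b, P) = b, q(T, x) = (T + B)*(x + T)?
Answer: 10967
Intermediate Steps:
q(T, x) = (3 + T)*(T + x) (q(T, x) = (T + 3)*(x + T) = (3 + T)*(T + x))
H(q(5, -4), -69) + 10959 = (5² + 3*5 + 3*(-4) + 5*(-4)) + 10959 = (25 + 15 - 12 - 20) + 10959 = 8 + 10959 = 10967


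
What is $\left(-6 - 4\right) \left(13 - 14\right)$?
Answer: $10$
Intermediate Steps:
$\left(-6 - 4\right) \left(13 - 14\right) = \left(-6 - 4\right) \left(-1\right) = \left(-10\right) \left(-1\right) = 10$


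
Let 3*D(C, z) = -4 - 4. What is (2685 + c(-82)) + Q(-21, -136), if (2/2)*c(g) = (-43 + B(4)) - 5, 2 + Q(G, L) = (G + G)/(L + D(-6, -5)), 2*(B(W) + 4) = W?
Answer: 547727/208 ≈ 2633.3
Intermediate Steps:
D(C, z) = -8/3 (D(C, z) = (-4 - 4)/3 = (⅓)*(-8) = -8/3)
B(W) = -4 + W/2
Q(G, L) = -2 + 2*G/(-8/3 + L) (Q(G, L) = -2 + (G + G)/(L - 8/3) = -2 + (2*G)/(-8/3 + L) = -2 + 2*G/(-8/3 + L))
c(g) = -50 (c(g) = (-43 + (-4 + (½)*4)) - 5 = (-43 + (-4 + 2)) - 5 = (-43 - 2) - 5 = -45 - 5 = -50)
(2685 + c(-82)) + Q(-21, -136) = (2685 - 50) + 2*(8 - 3*(-136) + 3*(-21))/(-8 + 3*(-136)) = 2635 + 2*(8 + 408 - 63)/(-8 - 408) = 2635 + 2*353/(-416) = 2635 + 2*(-1/416)*353 = 2635 - 353/208 = 547727/208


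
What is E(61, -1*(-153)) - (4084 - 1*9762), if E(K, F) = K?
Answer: 5739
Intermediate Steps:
E(61, -1*(-153)) - (4084 - 1*9762) = 61 - (4084 - 1*9762) = 61 - (4084 - 9762) = 61 - 1*(-5678) = 61 + 5678 = 5739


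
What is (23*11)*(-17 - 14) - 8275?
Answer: -16118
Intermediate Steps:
(23*11)*(-17 - 14) - 8275 = 253*(-31) - 8275 = -7843 - 8275 = -16118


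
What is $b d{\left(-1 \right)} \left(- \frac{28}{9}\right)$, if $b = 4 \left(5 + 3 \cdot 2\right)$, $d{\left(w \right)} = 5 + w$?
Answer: $- \frac{4928}{9} \approx -547.56$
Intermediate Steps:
$b = 44$ ($b = 4 \left(5 + 6\right) = 4 \cdot 11 = 44$)
$b d{\left(-1 \right)} \left(- \frac{28}{9}\right) = 44 \left(5 - 1\right) \left(- \frac{28}{9}\right) = 44 \cdot 4 \left(\left(-28\right) \frac{1}{9}\right) = 176 \left(- \frac{28}{9}\right) = - \frac{4928}{9}$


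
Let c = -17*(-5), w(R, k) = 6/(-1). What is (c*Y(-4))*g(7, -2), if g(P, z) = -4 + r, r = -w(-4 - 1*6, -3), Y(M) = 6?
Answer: 1020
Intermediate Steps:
w(R, k) = -6 (w(R, k) = 6*(-1) = -6)
r = 6 (r = -1*(-6) = 6)
g(P, z) = 2 (g(P, z) = -4 + 6 = 2)
c = 85
(c*Y(-4))*g(7, -2) = (85*6)*2 = 510*2 = 1020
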